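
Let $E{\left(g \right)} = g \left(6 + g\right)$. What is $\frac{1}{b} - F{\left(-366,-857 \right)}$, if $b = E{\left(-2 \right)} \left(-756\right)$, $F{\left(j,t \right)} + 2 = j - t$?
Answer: $- \frac{2957471}{6048} \approx -489.0$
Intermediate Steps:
$F{\left(j,t \right)} = -2 + j - t$ ($F{\left(j,t \right)} = -2 + \left(j - t\right) = -2 + j - t$)
$b = 6048$ ($b = - 2 \left(6 - 2\right) \left(-756\right) = \left(-2\right) 4 \left(-756\right) = \left(-8\right) \left(-756\right) = 6048$)
$\frac{1}{b} - F{\left(-366,-857 \right)} = \frac{1}{6048} - \left(-2 - 366 - -857\right) = \frac{1}{6048} - \left(-2 - 366 + 857\right) = \frac{1}{6048} - 489 = - \frac{2957471}{6048}$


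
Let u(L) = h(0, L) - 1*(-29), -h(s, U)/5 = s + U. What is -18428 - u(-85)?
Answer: -18882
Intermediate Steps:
h(s, U) = -5*U - 5*s (h(s, U) = -5*(s + U) = -5*(U + s) = -5*U - 5*s)
u(L) = 29 - 5*L (u(L) = (-5*L - 5*0) - 1*(-29) = (-5*L + 0) + 29 = -5*L + 29 = 29 - 5*L)
-18428 - u(-85) = -18428 - (29 - 5*(-85)) = -18428 - (29 + 425) = -18428 - 1*454 = -18428 - 454 = -18882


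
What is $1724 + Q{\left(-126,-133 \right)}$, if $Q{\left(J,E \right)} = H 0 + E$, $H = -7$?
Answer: $1591$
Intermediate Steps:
$Q{\left(J,E \right)} = E$ ($Q{\left(J,E \right)} = \left(-7\right) 0 + E = 0 + E = E$)
$1724 + Q{\left(-126,-133 \right)} = 1724 - 133 = 1591$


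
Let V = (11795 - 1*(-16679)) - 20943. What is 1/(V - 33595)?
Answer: -1/26064 ≈ -3.8367e-5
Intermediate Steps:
V = 7531 (V = (11795 + 16679) - 20943 = 28474 - 20943 = 7531)
1/(V - 33595) = 1/(7531 - 33595) = 1/(-26064) = -1/26064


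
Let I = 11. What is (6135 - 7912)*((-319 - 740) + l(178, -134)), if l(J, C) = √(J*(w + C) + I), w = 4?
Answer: 1881843 - 1777*I*√23129 ≈ 1.8818e+6 - 2.7025e+5*I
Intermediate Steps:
l(J, C) = √(11 + J*(4 + C)) (l(J, C) = √(J*(4 + C) + 11) = √(11 + J*(4 + C)))
(6135 - 7912)*((-319 - 740) + l(178, -134)) = (6135 - 7912)*((-319 - 740) + √(11 + 4*178 - 134*178)) = -1777*(-1059 + √(11 + 712 - 23852)) = -1777*(-1059 + √(-23129)) = -1777*(-1059 + I*√23129) = 1881843 - 1777*I*√23129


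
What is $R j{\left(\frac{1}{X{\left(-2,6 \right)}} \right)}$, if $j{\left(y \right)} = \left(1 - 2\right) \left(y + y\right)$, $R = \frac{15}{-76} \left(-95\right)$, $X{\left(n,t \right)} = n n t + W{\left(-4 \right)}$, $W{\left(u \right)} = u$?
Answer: $- \frac{15}{8} \approx -1.875$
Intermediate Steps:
$X{\left(n,t \right)} = -4 + t n^{2}$ ($X{\left(n,t \right)} = n n t - 4 = n^{2} t - 4 = t n^{2} - 4 = -4 + t n^{2}$)
$R = \frac{75}{4}$ ($R = 15 \left(- \frac{1}{76}\right) \left(-95\right) = \left(- \frac{15}{76}\right) \left(-95\right) = \frac{75}{4} \approx 18.75$)
$j{\left(y \right)} = - 2 y$
$R j{\left(\frac{1}{X{\left(-2,6 \right)}} \right)} = \frac{75 \left(- \frac{2}{-4 + 6 \left(-2\right)^{2}}\right)}{4} = \frac{75 \left(- \frac{2}{-4 + 6 \cdot 4}\right)}{4} = \frac{75 \left(- \frac{2}{-4 + 24}\right)}{4} = \frac{75 \left(- \frac{2}{20}\right)}{4} = \frac{75 \left(\left(-2\right) \frac{1}{20}\right)}{4} = \frac{75}{4} \left(- \frac{1}{10}\right) = - \frac{15}{8}$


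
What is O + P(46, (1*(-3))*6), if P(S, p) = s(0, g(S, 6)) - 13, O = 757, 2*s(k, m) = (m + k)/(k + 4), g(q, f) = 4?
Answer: 1489/2 ≈ 744.50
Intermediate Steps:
s(k, m) = (k + m)/(2*(4 + k)) (s(k, m) = ((m + k)/(k + 4))/2 = ((k + m)/(4 + k))/2 = (k + m)/(2*(4 + k)))
P(S, p) = -25/2 (P(S, p) = (0 + 4)/(2*(4 + 0)) - 13 = (½)*4/4 - 13 = (½)*(¼)*4 - 13 = ½ - 13 = -25/2)
O + P(46, (1*(-3))*6) = 757 - 25/2 = 1489/2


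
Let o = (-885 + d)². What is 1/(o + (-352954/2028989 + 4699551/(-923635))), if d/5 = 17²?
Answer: 1874045255015/587690730634752271 ≈ 3.1888e-6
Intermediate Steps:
d = 1445 (d = 5*17² = 5*289 = 1445)
o = 313600 (o = (-885 + 1445)² = 560² = 313600)
1/(o + (-352954/2028989 + 4699551/(-923635))) = 1/(313600 + (-352954/2028989 + 4699551/(-923635))) = 1/(313600 + (-352954*1/2028989 + 4699551*(-1/923635))) = 1/(313600 + (-352954/2028989 - 4699551/923635)) = 1/(313600 - 9861337951729/1874045255015) = 1/(587690730634752271/1874045255015) = 1874045255015/587690730634752271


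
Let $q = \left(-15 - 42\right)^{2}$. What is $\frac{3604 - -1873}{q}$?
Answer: $\frac{5477}{3249} \approx 1.6857$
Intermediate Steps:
$q = 3249$ ($q = \left(-57\right)^{2} = 3249$)
$\frac{3604 - -1873}{q} = \frac{3604 - -1873}{3249} = \left(3604 + 1873\right) \frac{1}{3249} = 5477 \cdot \frac{1}{3249} = \frac{5477}{3249}$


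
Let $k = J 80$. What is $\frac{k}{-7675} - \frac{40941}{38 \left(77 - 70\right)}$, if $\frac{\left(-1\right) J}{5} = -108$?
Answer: $- \frac{13028535}{81662} \approx -159.54$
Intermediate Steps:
$J = 540$ ($J = \left(-5\right) \left(-108\right) = 540$)
$k = 43200$ ($k = 540 \cdot 80 = 43200$)
$\frac{k}{-7675} - \frac{40941}{38 \left(77 - 70\right)} = \frac{43200}{-7675} - \frac{40941}{38 \left(77 - 70\right)} = 43200 \left(- \frac{1}{7675}\right) - \frac{40941}{38 \cdot 7} = - \frac{1728}{307} - \frac{40941}{266} = - \frac{13028535}{81662}$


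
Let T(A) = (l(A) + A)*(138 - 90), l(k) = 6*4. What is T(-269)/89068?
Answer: -420/3181 ≈ -0.13203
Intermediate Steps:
l(k) = 24
T(A) = 1152 + 48*A (T(A) = (24 + A)*(138 - 90) = (24 + A)*48 = 1152 + 48*A)
T(-269)/89068 = (1152 + 48*(-269))/89068 = (1152 - 12912)*(1/89068) = -11760*1/89068 = -420/3181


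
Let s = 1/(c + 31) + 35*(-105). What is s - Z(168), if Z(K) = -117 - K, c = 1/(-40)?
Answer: -4200170/1239 ≈ -3390.0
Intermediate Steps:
c = -1/40 ≈ -0.025000
s = -4553285/1239 (s = 1/(-1/40 + 31) + 35*(-105) = 1/(1239/40) - 3675 = 40/1239 - 3675 = -4553285/1239 ≈ -3675.0)
s - Z(168) = -4553285/1239 - (-117 - 1*168) = -4553285/1239 - (-117 - 168) = -4553285/1239 - 1*(-285) = -4553285/1239 + 285 = -4200170/1239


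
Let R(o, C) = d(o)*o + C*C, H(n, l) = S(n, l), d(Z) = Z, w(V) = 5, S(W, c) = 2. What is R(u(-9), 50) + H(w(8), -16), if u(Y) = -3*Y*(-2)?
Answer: 5418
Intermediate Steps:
H(n, l) = 2
u(Y) = 6*Y
R(o, C) = C² + o² (R(o, C) = o*o + C*C = o² + C² = C² + o²)
R(u(-9), 50) + H(w(8), -16) = (50² + (6*(-9))²) + 2 = (2500 + (-54)²) + 2 = (2500 + 2916) + 2 = 5416 + 2 = 5418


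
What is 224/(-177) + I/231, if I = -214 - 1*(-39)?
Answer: -1313/649 ≈ -2.0231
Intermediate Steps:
I = -175 (I = -214 + 39 = -175)
224/(-177) + I/231 = 224/(-177) - 175/231 = 224*(-1/177) - 175*1/231 = -224/177 - 25/33 = -1313/649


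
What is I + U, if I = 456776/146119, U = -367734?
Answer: -53732467570/146119 ≈ -3.6773e+5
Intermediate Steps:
I = 456776/146119 (I = 456776*(1/146119) = 456776/146119 ≈ 3.1261)
I + U = 456776/146119 - 367734 = -53732467570/146119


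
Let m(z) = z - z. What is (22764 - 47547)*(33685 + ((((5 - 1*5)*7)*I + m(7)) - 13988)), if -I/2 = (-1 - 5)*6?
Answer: -488150751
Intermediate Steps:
I = 72 (I = -2*(-1 - 5)*6 = -(-12)*6 = -2*(-36) = 72)
m(z) = 0
(22764 - 47547)*(33685 + ((((5 - 1*5)*7)*I + m(7)) - 13988)) = (22764 - 47547)*(33685 + ((((5 - 1*5)*7)*72 + 0) - 13988)) = -24783*(33685 + ((((5 - 5)*7)*72 + 0) - 13988)) = -24783*(33685 + (((0*7)*72 + 0) - 13988)) = -24783*(33685 + ((0*72 + 0) - 13988)) = -24783*(33685 + ((0 + 0) - 13988)) = -24783*(33685 + (0 - 13988)) = -24783*(33685 - 13988) = -24783*19697 = -488150751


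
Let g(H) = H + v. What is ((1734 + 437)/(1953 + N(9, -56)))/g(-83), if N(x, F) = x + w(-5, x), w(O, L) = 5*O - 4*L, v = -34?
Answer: -167/17109 ≈ -0.0097609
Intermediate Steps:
w(O, L) = -4*L + 5*O
N(x, F) = -25 - 3*x (N(x, F) = x + (-4*x + 5*(-5)) = x + (-4*x - 25) = x + (-25 - 4*x) = -25 - 3*x)
g(H) = -34 + H (g(H) = H - 34 = -34 + H)
((1734 + 437)/(1953 + N(9, -56)))/g(-83) = ((1734 + 437)/(1953 + (-25 - 3*9)))/(-34 - 83) = (2171/(1953 + (-25 - 27)))/(-117) = (2171/(1953 - 52))*(-1/117) = (2171/1901)*(-1/117) = -167/17109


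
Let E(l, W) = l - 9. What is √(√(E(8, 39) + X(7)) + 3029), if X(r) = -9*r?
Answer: √(3029 + 8*I) ≈ 55.036 + 0.07268*I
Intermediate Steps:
E(l, W) = -9 + l
√(√(E(8, 39) + X(7)) + 3029) = √(√((-9 + 8) - 9*7) + 3029) = √(√(-1 - 63) + 3029) = √(√(-64) + 3029) = √(8*I + 3029) = √(3029 + 8*I)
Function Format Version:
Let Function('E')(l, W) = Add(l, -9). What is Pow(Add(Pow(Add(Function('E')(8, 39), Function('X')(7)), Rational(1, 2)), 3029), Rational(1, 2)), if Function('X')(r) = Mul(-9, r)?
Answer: Pow(Add(3029, Mul(8, I)), Rational(1, 2)) ≈ Add(55.036, Mul(0.07268, I))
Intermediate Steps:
Function('E')(l, W) = Add(-9, l)
Pow(Add(Pow(Add(Function('E')(8, 39), Function('X')(7)), Rational(1, 2)), 3029), Rational(1, 2)) = Pow(Add(Pow(Add(Add(-9, 8), Mul(-9, 7)), Rational(1, 2)), 3029), Rational(1, 2)) = Pow(Add(Pow(Add(-1, -63), Rational(1, 2)), 3029), Rational(1, 2)) = Pow(Add(Pow(-64, Rational(1, 2)), 3029), Rational(1, 2)) = Pow(Add(Mul(8, I), 3029), Rational(1, 2)) = Pow(Add(3029, Mul(8, I)), Rational(1, 2))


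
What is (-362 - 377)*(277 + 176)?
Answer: -334767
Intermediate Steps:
(-362 - 377)*(277 + 176) = -739*453 = -334767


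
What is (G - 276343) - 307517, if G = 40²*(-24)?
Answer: -622260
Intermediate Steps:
G = -38400 (G = 1600*(-24) = -38400)
(G - 276343) - 307517 = (-38400 - 276343) - 307517 = -314743 - 307517 = -622260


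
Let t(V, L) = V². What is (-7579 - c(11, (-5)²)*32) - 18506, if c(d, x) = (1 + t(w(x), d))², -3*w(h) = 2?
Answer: -2118293/81 ≈ -26152.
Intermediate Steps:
w(h) = -⅔ (w(h) = -⅓*2 = -⅔)
c(d, x) = 169/81 (c(d, x) = (1 + (-⅔)²)² = (1 + 4/9)² = (13/9)² = 169/81)
(-7579 - c(11, (-5)²)*32) - 18506 = (-7579 - 169*32/81) - 18506 = (-7579 - 1*5408/81) - 18506 = (-7579 - 5408/81) - 18506 = -619307/81 - 18506 = -2118293/81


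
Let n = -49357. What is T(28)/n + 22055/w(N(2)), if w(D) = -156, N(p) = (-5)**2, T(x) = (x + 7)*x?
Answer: -155531645/1099956 ≈ -141.40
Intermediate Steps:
T(x) = x*(7 + x) (T(x) = (7 + x)*x = x*(7 + x))
N(p) = 25
T(28)/n + 22055/w(N(2)) = (28*(7 + 28))/(-49357) + 22055/(-156) = (28*35)*(-1/49357) + 22055*(-1/156) = 980*(-1/49357) - 22055/156 = -140/7051 - 22055/156 = -155531645/1099956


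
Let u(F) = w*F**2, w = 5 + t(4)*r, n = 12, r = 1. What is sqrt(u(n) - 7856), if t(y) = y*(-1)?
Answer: 4*I*sqrt(482) ≈ 87.818*I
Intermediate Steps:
t(y) = -y
w = 1 (w = 5 - 1*4*1 = 5 - 4*1 = 5 - 4 = 1)
u(F) = F**2 (u(F) = 1*F**2 = F**2)
sqrt(u(n) - 7856) = sqrt(12**2 - 7856) = sqrt(144 - 7856) = sqrt(-7712) = 4*I*sqrt(482)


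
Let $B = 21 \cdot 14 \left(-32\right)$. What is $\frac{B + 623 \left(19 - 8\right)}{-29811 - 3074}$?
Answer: $\frac{511}{6577} \approx 0.077695$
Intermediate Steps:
$B = -9408$ ($B = 294 \left(-32\right) = -9408$)
$\frac{B + 623 \left(19 - 8\right)}{-29811 - 3074} = \frac{-9408 + 623 \left(19 - 8\right)}{-29811 - 3074} = \frac{-9408 + 623 \left(19 - 8\right)}{-32885} = \left(-9408 + 623 \cdot 11\right) \left(- \frac{1}{32885}\right) = \left(-9408 + 6853\right) \left(- \frac{1}{32885}\right) = \left(-2555\right) \left(- \frac{1}{32885}\right) = \frac{511}{6577}$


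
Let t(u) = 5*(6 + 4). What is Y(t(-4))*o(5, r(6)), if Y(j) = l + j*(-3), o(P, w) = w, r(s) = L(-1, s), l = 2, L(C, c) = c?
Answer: -888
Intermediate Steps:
r(s) = s
t(u) = 50 (t(u) = 5*10 = 50)
Y(j) = 2 - 3*j (Y(j) = 2 + j*(-3) = 2 - 3*j)
Y(t(-4))*o(5, r(6)) = (2 - 3*50)*6 = (2 - 150)*6 = -148*6 = -888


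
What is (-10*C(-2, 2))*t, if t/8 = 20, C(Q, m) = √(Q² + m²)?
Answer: -3200*√2 ≈ -4525.5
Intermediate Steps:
t = 160 (t = 8*20 = 160)
(-10*C(-2, 2))*t = -10*√((-2)² + 2²)*160 = -10*√(4 + 4)*160 = -20*√2*160 = -3200*√2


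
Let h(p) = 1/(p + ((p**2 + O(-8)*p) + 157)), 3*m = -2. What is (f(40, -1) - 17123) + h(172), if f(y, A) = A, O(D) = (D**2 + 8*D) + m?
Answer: -1530799977/89395 ≈ -17124.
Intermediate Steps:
m = -2/3 (m = (1/3)*(-2) = -2/3 ≈ -0.66667)
O(D) = -2/3 + D**2 + 8*D (O(D) = (D**2 + 8*D) - 2/3 = -2/3 + D**2 + 8*D)
h(p) = 1/(157 + p**2 + p/3) (h(p) = 1/(p + ((p**2 + (-2/3 + (-8)**2 + 8*(-8))*p) + 157)) = 1/(p + ((p**2 + (-2/3 + 64 - 64)*p) + 157)) = 1/(p + ((p**2 - 2*p/3) + 157)) = 1/(p + (157 + p**2 - 2*p/3)) = 1/(157 + p**2 + p/3))
(f(40, -1) - 17123) + h(172) = (-1 - 17123) + 3/(471 + 172 + 3*172**2) = -17124 + 3/(471 + 172 + 3*29584) = -17124 + 3/(471 + 172 + 88752) = -17124 + 3/89395 = -1530799977/89395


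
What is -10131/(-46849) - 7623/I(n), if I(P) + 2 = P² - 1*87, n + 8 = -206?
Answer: 9629790/194666113 ≈ 0.049468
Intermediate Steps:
n = -214 (n = -8 - 206 = -214)
I(P) = -89 + P² (I(P) = -2 + (P² - 1*87) = -2 + (P² - 87) = -2 + (-87 + P²) = -89 + P²)
-10131/(-46849) - 7623/I(n) = -10131/(-46849) - 7623/(-89 + (-214)²) = -10131*(-1/46849) - 7623/(-89 + 45796) = 921/4259 - 7623/45707 = 9629790/194666113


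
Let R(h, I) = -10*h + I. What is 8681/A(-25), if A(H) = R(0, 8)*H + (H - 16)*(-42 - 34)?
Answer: 8681/2916 ≈ 2.9770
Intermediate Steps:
R(h, I) = I - 10*h
A(H) = 1216 - 68*H (A(H) = (8 - 10*0)*H + (H - 16)*(-42 - 34) = (8 + 0)*H + (-16 + H)*(-76) = 8*H + (1216 - 76*H) = 1216 - 68*H)
8681/A(-25) = 8681/(1216 - 68*(-25)) = 8681/(1216 + 1700) = 8681/2916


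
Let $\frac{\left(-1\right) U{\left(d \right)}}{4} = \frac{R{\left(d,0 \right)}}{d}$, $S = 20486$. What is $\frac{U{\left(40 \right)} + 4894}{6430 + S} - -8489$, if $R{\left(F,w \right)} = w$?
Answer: $\frac{114247409}{13458} \approx 8489.2$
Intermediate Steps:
$U{\left(d \right)} = 0$ ($U{\left(d \right)} = - 4 \frac{0}{d} = \left(-4\right) 0 = 0$)
$\frac{U{\left(40 \right)} + 4894}{6430 + S} - -8489 = \frac{0 + 4894}{6430 + 20486} - -8489 = \frac{4894}{26916} + 8489 = 4894 \cdot \frac{1}{26916} + 8489 = \frac{2447}{13458} + 8489 = \frac{114247409}{13458}$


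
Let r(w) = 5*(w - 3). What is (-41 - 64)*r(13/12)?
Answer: 4025/4 ≈ 1006.3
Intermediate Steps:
r(w) = -15 + 5*w (r(w) = 5*(-3 + w) = -15 + 5*w)
(-41 - 64)*r(13/12) = (-41 - 64)*(-15 + 5*(13/12)) = -105*(-15 + 5*(13*(1/12))) = -105*(-15 + 5*(13/12)) = -105*(-15 + 65/12) = -105*(-115/12) = 4025/4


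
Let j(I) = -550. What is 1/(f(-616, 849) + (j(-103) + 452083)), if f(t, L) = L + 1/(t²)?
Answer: 379456/171659064193 ≈ 2.2105e-6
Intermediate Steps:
f(t, L) = L + t⁻²
1/(f(-616, 849) + (j(-103) + 452083)) = 1/((849 + (-616)⁻²) + (-550 + 452083)) = 1/((849 + 1/379456) + 451533) = 1/(322158145/379456 + 451533) = 1/(171659064193/379456) = 379456/171659064193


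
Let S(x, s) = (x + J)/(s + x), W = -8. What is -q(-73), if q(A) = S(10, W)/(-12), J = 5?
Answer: 5/8 ≈ 0.62500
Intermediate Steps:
S(x, s) = (5 + x)/(s + x) (S(x, s) = (x + 5)/(s + x) = (5 + x)/(s + x))
q(A) = -5/8 (q(A) = ((5 + 10)/(-8 + 10))/(-12) = (15/2)*(-1/12) = -5/8)
-q(-73) = -1*(-5/8) = 5/8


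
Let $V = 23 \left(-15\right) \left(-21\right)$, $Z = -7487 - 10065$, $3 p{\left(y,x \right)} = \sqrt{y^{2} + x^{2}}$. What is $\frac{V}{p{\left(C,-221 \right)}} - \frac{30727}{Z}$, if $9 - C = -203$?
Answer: $\frac{30727}{17552} + \frac{4347 \sqrt{93785}}{18757} \approx 72.724$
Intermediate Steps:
$C = 212$ ($C = 9 - -203 = 9 + 203 = 212$)
$p{\left(y,x \right)} = \frac{\sqrt{x^{2} + y^{2}}}{3}$ ($p{\left(y,x \right)} = \frac{\sqrt{y^{2} + x^{2}}}{3} = \frac{\sqrt{x^{2} + y^{2}}}{3}$)
$Z = -17552$ ($Z = -7487 - 10065 = -17552$)
$V = 7245$ ($V = \left(-345\right) \left(-21\right) = 7245$)
$\frac{V}{p{\left(C,-221 \right)}} - \frac{30727}{Z} = \frac{7245}{\frac{1}{3} \sqrt{\left(-221\right)^{2} + 212^{2}}} - \frac{30727}{-17552} = \frac{7245}{\frac{1}{3} \sqrt{48841 + 44944}} - - \frac{30727}{17552} = \frac{7245}{\frac{1}{3} \sqrt{93785}} + \frac{30727}{17552} = 7245 \frac{3 \sqrt{93785}}{93785} + \frac{30727}{17552} = \frac{4347 \sqrt{93785}}{18757} + \frac{30727}{17552} = \frac{30727}{17552} + \frac{4347 \sqrt{93785}}{18757}$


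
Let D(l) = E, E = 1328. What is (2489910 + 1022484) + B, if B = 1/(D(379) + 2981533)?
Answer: 10476983079235/2982861 ≈ 3.5124e+6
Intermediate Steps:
D(l) = 1328
B = 1/2982861 (B = 1/(1328 + 2981533) = 1/2982861 ≈ 3.3525e-7)
(2489910 + 1022484) + B = (2489910 + 1022484) + 1/2982861 = 3512394 + 1/2982861 = 10476983079235/2982861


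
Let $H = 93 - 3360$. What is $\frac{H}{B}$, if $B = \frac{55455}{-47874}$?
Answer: $\frac{52134786}{18485} \approx 2820.4$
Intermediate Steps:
$B = - \frac{18485}{15958}$ ($B = 55455 \left(- \frac{1}{47874}\right) = - \frac{18485}{15958} \approx -1.1584$)
$H = -3267$ ($H = 93 - 3360 = -3267$)
$\frac{H}{B} = - \frac{3267}{- \frac{18485}{15958}} = \left(-3267\right) \left(- \frac{15958}{18485}\right) = \frac{52134786}{18485}$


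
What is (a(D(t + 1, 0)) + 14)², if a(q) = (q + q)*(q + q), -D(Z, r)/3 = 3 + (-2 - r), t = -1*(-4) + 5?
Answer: 2500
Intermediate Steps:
t = 9 (t = 4 + 5 = 9)
D(Z, r) = -3 + 3*r (D(Z, r) = -3*(3 + (-2 - r)) = -3*(1 - r) = -3 + 3*r)
a(q) = 4*q² (a(q) = (2*q)*(2*q) = 4*q²)
(a(D(t + 1, 0)) + 14)² = (4*(-3 + 3*0)² + 14)² = (4*(-3 + 0)² + 14)² = (4*(-3)² + 14)² = (4*9 + 14)² = (36 + 14)² = 50² = 2500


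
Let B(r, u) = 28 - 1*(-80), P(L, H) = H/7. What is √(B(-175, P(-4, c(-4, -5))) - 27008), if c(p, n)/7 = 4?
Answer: 10*I*√269 ≈ 164.01*I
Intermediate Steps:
c(p, n) = 28 (c(p, n) = 7*4 = 28)
P(L, H) = H/7 (P(L, H) = H*(⅐) = H/7)
B(r, u) = 108 (B(r, u) = 28 + 80 = 108)
√(B(-175, P(-4, c(-4, -5))) - 27008) = √(108 - 27008) = √(-26900) = 10*I*√269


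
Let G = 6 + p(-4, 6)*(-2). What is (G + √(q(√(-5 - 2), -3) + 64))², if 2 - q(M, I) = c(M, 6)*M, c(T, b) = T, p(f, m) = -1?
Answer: (8 + √73)² ≈ 273.70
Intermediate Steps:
q(M, I) = 2 - M² (q(M, I) = 2 - M*M = 2 - M²)
G = 8 (G = 6 - 1*(-2) = 6 + 2 = 8)
(G + √(q(√(-5 - 2), -3) + 64))² = (8 + √((2 - (√(-5 - 2))²) + 64))² = (8 + √((2 - (√(-7))²) + 64))² = (8 + √((2 - (I*√7)²) + 64))² = (8 + √((2 - 1*(-7)) + 64))² = (8 + √((2 + 7) + 64))² = (8 + √(9 + 64))² = (8 + √73)²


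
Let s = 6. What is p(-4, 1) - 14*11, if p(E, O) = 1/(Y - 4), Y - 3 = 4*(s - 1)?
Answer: -2925/19 ≈ -153.95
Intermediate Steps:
Y = 23 (Y = 3 + 4*(6 - 1) = 3 + 4*5 = 3 + 20 = 23)
p(E, O) = 1/19 (p(E, O) = 1/(23 - 4) = 1/19)
p(-4, 1) - 14*11 = 1/19 - 14*11 = 1/19 - 154 = -2925/19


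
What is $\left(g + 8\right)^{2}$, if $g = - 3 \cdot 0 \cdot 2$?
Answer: $64$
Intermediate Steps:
$g = 0$ ($g = \left(-3\right) 0 = 0$)
$\left(g + 8\right)^{2} = \left(0 + 8\right)^{2} = 8^{2} = 64$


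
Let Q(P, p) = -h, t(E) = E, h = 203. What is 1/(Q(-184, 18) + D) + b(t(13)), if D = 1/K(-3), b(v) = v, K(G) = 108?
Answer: 284891/21923 ≈ 12.995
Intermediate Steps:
Q(P, p) = -203 (Q(P, p) = -1*203 = -203)
D = 1/108 ≈ 0.0092593
1/(Q(-184, 18) + D) + b(t(13)) = 1/(-203 + 1/108) + 13 = 1/(-21923/108) + 13 = -108/21923 + 13 = 284891/21923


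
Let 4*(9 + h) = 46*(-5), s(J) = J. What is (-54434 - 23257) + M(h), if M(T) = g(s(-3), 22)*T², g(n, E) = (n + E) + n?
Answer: -6935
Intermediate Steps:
g(n, E) = E + 2*n (g(n, E) = (E + n) + n = E + 2*n)
h = -133/2 (h = -9 + (46*(-5))/4 = -9 + (¼)*(-230) = -9 - 115/2 = -133/2 ≈ -66.500)
M(T) = 16*T² (M(T) = (22 + 2*(-3))*T² = (22 - 6)*T² = 16*T²)
(-54434 - 23257) + M(h) = (-54434 - 23257) + 16*(-133/2)² = -77691 + 16*(17689/4) = -77691 + 70756 = -6935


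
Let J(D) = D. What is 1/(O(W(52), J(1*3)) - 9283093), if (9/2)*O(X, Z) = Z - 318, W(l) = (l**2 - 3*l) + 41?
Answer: -1/9283163 ≈ -1.0772e-7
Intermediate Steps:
W(l) = 41 + l**2 - 3*l
O(X, Z) = -212/3 + 2*Z/9 (O(X, Z) = 2*(Z - 318)/9 = 2*(-318 + Z)/9 = -212/3 + 2*Z/9)
1/(O(W(52), J(1*3)) - 9283093) = 1/((-212/3 + 2*(1*3)/9) - 9283093) = 1/((-212/3 + (2/9)*3) - 9283093) = 1/((-212/3 + 2/3) - 9283093) = 1/(-70 - 9283093) = 1/(-9283163) = -1/9283163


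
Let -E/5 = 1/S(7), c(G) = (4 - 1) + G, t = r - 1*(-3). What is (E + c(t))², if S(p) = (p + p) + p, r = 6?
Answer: 61009/441 ≈ 138.34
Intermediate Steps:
t = 9 (t = 6 - 1*(-3) = 6 + 3 = 9)
c(G) = 3 + G
S(p) = 3*p (S(p) = 2*p + p = 3*p)
E = -5/21 (E = -5/(3*7) = -5/21 ≈ -0.23810)
(E + c(t))² = (-5/21 + (3 + 9))² = (-5/21 + 12)² = (247/21)² = 61009/441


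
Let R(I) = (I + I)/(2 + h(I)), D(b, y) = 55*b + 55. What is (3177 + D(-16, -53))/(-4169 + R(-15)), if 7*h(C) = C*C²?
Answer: -7905072/14011799 ≈ -0.56417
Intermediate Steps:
h(C) = C³/7 (h(C) = (C*C²)/7 = C³/7)
D(b, y) = 55 + 55*b
R(I) = 2*I/(2 + I³/7) (R(I) = (I + I)/(2 + I³/7) = (2*I)/(2 + I³/7) = 2*I/(2 + I³/7))
(3177 + D(-16, -53))/(-4169 + R(-15)) = (3177 + (55 + 55*(-16)))/(-4169 + 14*(-15)/(14 + (-15)³)) = (3177 + (55 - 880))/(-4169 + 14*(-15)/(14 - 3375)) = (3177 - 825)/(-4169 + 14*(-15)/(-3361)) = 2352/(-4169 + 14*(-15)*(-1/3361)) = 2352/(-4169 + 210/3361) = 2352/(-14011799/3361) = 2352*(-3361/14011799) = -7905072/14011799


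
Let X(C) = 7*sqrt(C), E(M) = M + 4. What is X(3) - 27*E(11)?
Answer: -405 + 7*sqrt(3) ≈ -392.88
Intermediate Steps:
E(M) = 4 + M
X(3) - 27*E(11) = 7*sqrt(3) - 27*(4 + 11) = 7*sqrt(3) - 27*15 = 7*sqrt(3) - 405 = -405 + 7*sqrt(3)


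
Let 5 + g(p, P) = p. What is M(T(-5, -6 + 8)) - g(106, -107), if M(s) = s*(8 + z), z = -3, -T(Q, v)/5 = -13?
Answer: 224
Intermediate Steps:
g(p, P) = -5 + p
T(Q, v) = 65 (T(Q, v) = -5*(-13) = 65)
M(s) = 5*s (M(s) = s*(8 - 3) = s*5 = 5*s)
M(T(-5, -6 + 8)) - g(106, -107) = 5*65 - (-5 + 106) = 325 - 1*101 = 325 - 101 = 224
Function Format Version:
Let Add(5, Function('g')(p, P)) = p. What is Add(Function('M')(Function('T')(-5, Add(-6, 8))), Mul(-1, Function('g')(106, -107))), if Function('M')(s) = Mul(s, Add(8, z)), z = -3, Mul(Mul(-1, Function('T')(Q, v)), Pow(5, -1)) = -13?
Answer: 224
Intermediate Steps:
Function('g')(p, P) = Add(-5, p)
Function('T')(Q, v) = 65 (Function('T')(Q, v) = Mul(-5, -13) = 65)
Function('M')(s) = Mul(5, s) (Function('M')(s) = Mul(s, Add(8, -3)) = Mul(s, 5) = Mul(5, s))
Add(Function('M')(Function('T')(-5, Add(-6, 8))), Mul(-1, Function('g')(106, -107))) = Add(Mul(5, 65), Mul(-1, Add(-5, 106))) = Add(325, Mul(-1, 101)) = Add(325, -101) = 224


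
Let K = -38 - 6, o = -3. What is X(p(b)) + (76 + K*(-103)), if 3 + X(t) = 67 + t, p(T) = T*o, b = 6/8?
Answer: 18679/4 ≈ 4669.8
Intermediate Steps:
b = 3/4 (b = 6*(1/8) = 3/4 ≈ 0.75000)
K = -44
p(T) = -3*T (p(T) = T*(-3) = -3*T)
X(t) = 64 + t (X(t) = -3 + (67 + t) = 64 + t)
X(p(b)) + (76 + K*(-103)) = (64 - 3*3/4) + (76 - 44*(-103)) = (64 - 9/4) + (76 + 4532) = 247/4 + 4608 = 18679/4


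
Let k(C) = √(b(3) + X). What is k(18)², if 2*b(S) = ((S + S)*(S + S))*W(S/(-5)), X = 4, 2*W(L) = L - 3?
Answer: -142/5 ≈ -28.400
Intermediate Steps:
W(L) = -3/2 + L/2 (W(L) = (L - 3)/2 = (-3 + L)/2 = -3/2 + L/2)
b(S) = 2*S²*(-3/2 - S/10) (b(S) = (((S + S)*(S + S))*(-3/2 + (S/(-5))/2))/2 = (((2*S)*(2*S))*(-3/2 + (S*(-⅕))/2))/2 = ((4*S²)*(-3/2 + (-S/5)/2))/2 = ((4*S²)*(-3/2 - S/10))/2 = (4*S²*(-3/2 - S/10))/2 = 2*S²*(-3/2 - S/10))
k(C) = I*√710/5 (k(C) = √((⅕)*3²*(-15 - 1*3) + 4) = √((⅕)*9*(-15 - 3) + 4) = √((⅕)*9*(-18) + 4) = √(-162/5 + 4) = √(-142/5) = I*√710/5)
k(18)² = (I*√710/5)² = -142/5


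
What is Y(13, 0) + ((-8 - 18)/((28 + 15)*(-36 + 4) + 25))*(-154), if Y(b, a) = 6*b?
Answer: 14482/193 ≈ 75.036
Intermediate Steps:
Y(13, 0) + ((-8 - 18)/((28 + 15)*(-36 + 4) + 25))*(-154) = 6*13 + ((-8 - 18)/((28 + 15)*(-36 + 4) + 25))*(-154) = 78 - 26/(43*(-32) + 25)*(-154) = 78 - 26/(-1376 + 25)*(-154) = 78 - 26/(-1351)*(-154) = 78 - 26*(-1/1351)*(-154) = 78 + (26/1351)*(-154) = 78 - 572/193 = 14482/193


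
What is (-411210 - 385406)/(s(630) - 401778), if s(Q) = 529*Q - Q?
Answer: 398308/34569 ≈ 11.522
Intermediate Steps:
s(Q) = 528*Q
(-411210 - 385406)/(s(630) - 401778) = (-411210 - 385406)/(528*630 - 401778) = -796616/(332640 - 401778) = -796616/(-69138) = -796616*(-1/69138) = 398308/34569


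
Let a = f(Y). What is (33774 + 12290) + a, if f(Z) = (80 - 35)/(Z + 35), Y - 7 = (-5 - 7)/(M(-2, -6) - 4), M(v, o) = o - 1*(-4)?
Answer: 2026861/44 ≈ 46065.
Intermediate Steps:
M(v, o) = 4 + o (M(v, o) = o + 4 = 4 + o)
Y = 9 (Y = 7 + (-5 - 7)/((4 - 6) - 4) = 7 - 12/(-2 - 4) = 7 - 12/(-6) = 7 - 12*(-1/6) = 7 + 2 = 9)
f(Z) = 45/(35 + Z)
a = 45/44 (a = 45/(35 + 9) = 45/44 ≈ 1.0227)
(33774 + 12290) + a = (33774 + 12290) + 45/44 = 46064 + 45/44 = 2026861/44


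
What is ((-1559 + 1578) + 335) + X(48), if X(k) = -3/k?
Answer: 5663/16 ≈ 353.94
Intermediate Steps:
((-1559 + 1578) + 335) + X(48) = ((-1559 + 1578) + 335) - 3/48 = (19 + 335) - 3*1/48 = 354 - 1/16 = 5663/16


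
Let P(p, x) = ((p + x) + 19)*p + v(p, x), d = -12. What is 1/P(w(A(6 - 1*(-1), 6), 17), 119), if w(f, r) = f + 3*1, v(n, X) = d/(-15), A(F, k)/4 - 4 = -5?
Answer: -5/681 ≈ -0.0073421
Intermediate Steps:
A(F, k) = -4 (A(F, k) = 16 + 4*(-5) = 16 - 20 = -4)
v(n, X) = ⅘ (v(n, X) = -12/(-15) = -12*(-1/15) = ⅘)
w(f, r) = 3 + f (w(f, r) = f + 3 = 3 + f)
P(p, x) = ⅘ + p*(19 + p + x) (P(p, x) = ((p + x) + 19)*p + ⅘ = (19 + p + x)*p + ⅘ = p*(19 + p + x) + ⅘ = ⅘ + p*(19 + p + x))
1/P(w(A(6 - 1*(-1), 6), 17), 119) = 1/(⅘ + (3 - 4)² + 19*(3 - 4) + (3 - 4)*119) = 1/(⅘ + (-1)² + 19*(-1) - 1*119) = 1/(⅘ + 1 - 19 - 119) = 1/(-681/5) = -5/681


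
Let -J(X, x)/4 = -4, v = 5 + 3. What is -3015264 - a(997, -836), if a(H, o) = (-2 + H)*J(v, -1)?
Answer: -3031184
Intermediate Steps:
v = 8
J(X, x) = 16 (J(X, x) = -4*(-4) = 16)
a(H, o) = -32 + 16*H (a(H, o) = (-2 + H)*16 = -32 + 16*H)
-3015264 - a(997, -836) = -3015264 - (-32 + 16*997) = -3015264 - (-32 + 15952) = -3015264 - 1*15920 = -3015264 - 15920 = -3031184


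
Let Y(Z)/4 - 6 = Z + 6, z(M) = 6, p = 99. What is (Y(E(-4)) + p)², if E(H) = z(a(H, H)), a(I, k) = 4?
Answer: 29241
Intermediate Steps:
E(H) = 6
Y(Z) = 48 + 4*Z (Y(Z) = 24 + 4*(Z + 6) = 24 + 4*(6 + Z) = 24 + (24 + 4*Z) = 48 + 4*Z)
(Y(E(-4)) + p)² = ((48 + 4*6) + 99)² = ((48 + 24) + 99)² = (72 + 99)² = 171² = 29241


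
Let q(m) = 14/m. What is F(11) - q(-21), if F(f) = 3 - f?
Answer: -22/3 ≈ -7.3333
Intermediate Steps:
F(11) - q(-21) = (3 - 1*11) - 14/(-21) = (3 - 11) - 14*(-1)/21 = -8 - 1*(-2/3) = -8 + 2/3 = -22/3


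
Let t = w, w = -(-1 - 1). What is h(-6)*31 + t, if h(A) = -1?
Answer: -29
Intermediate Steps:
w = 2 (w = -1*(-2) = 2)
t = 2
h(-6)*31 + t = -1*31 + 2 = -31 + 2 = -29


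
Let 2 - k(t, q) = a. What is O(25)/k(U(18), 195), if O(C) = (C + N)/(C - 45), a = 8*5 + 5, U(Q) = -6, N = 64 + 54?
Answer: 143/860 ≈ 0.16628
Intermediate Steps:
N = 118
a = 45 (a = 40 + 5 = 45)
k(t, q) = -43 (k(t, q) = 2 - 1*45 = 2 - 45 = -43)
O(C) = (118 + C)/(-45 + C) (O(C) = (C + 118)/(C - 45) = (118 + C)/(-45 + C))
O(25)/k(U(18), 195) = ((118 + 25)/(-45 + 25))/(-43) = (143/(-20))*(-1/43) = -1/20*143*(-1/43) = -143/20*(-1/43) = 143/860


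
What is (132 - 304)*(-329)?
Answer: 56588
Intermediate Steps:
(132 - 304)*(-329) = -172*(-329) = 56588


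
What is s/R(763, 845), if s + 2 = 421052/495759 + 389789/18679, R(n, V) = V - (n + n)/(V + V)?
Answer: 154284891519265/6605007517371582 ≈ 0.023359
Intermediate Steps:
R(n, V) = V - n/V (R(n, V) = V - 2*n/(2*V) = V - 2*n*1/(2*V) = V - n/V)
s = 182585670437/9260282361 (s = -2 + (421052/495759 + 389789/18679) = -2 + 201106235159/9260282361 = 182585670437/9260282361 ≈ 19.717)
s/R(763, 845) = 182585670437/(9260282361*(845 - 1*763/845)) = 182585670437/(9260282361*(845 - 1*763*1/845)) = 182585670437/(9260282361*(845 - 763/845)) = 182585670437/(9260282361*(713262/845)) = (182585670437/9260282361)*(845/713262) = 154284891519265/6605007517371582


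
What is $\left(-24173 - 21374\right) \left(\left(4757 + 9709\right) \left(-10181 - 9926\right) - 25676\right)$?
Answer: $13249327975286$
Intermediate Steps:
$\left(-24173 - 21374\right) \left(\left(4757 + 9709\right) \left(-10181 - 9926\right) - 25676\right) = - 45547 \left(14466 \left(-20107\right) - 25676\right) = - 45547 \left(-290867862 - 25676\right) = \left(-45547\right) \left(-290893538\right) = 13249327975286$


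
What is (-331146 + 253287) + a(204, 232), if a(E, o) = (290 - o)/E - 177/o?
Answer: -921233351/11832 ≈ -77860.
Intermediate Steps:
a(E, o) = -177/o + (290 - o)/E (a(E, o) = (290 - o)/E - 177/o = -177/o + (290 - o)/E)
(-331146 + 253287) + a(204, 232) = (-331146 + 253287) + (-177/232 + 290/204 - 1*232/204) = -77859 + (-177*1/232 + 290*(1/204) - 1*232*1/204) = -77859 + (-177/232 + 145/102 - 58/51) = -77859 - 5663/11832 = -921233351/11832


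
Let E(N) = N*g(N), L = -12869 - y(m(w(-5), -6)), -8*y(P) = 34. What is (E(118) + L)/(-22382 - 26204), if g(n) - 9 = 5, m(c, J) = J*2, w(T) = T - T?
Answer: 44851/194344 ≈ 0.23078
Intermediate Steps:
w(T) = 0
m(c, J) = 2*J
g(n) = 14 (g(n) = 9 + 5 = 14)
y(P) = -17/4 (y(P) = -⅛*34 = -17/4)
L = -51459/4 (L = -12869 - 1*(-17/4) = -12869 + 17/4 = -51459/4 ≈ -12865.)
E(N) = 14*N (E(N) = N*14 = 14*N)
(E(118) + L)/(-22382 - 26204) = (14*118 - 51459/4)/(-22382 - 26204) = (1652 - 51459/4)/(-48586) = -44851/4*(-1/48586) = 44851/194344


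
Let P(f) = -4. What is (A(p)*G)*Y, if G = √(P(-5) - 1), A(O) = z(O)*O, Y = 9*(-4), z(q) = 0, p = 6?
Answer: 0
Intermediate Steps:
Y = -36
A(O) = 0 (A(O) = 0*O = 0)
G = I*√5 (G = √(-4 - 1) = √(-5) = I*√5 ≈ 2.2361*I)
(A(p)*G)*Y = (0*(I*√5))*(-36) = 0*(-36) = 0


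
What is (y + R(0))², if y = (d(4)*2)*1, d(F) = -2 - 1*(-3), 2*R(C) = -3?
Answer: ¼ ≈ 0.25000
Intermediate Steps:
R(C) = -3/2 (R(C) = (½)*(-3) = -3/2)
d(F) = 1 (d(F) = -2 + 3 = 1)
y = 2 (y = (1*2)*1 = 2*1 = 2)
(y + R(0))² = (2 - 3/2)² = (½)² = ¼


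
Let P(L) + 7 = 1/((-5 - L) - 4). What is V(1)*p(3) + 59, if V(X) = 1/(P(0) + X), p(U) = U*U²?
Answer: 3002/55 ≈ 54.582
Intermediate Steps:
P(L) = -7 + 1/(-9 - L) (P(L) = -7 + 1/((-5 - L) - 4) = -7 + 1/(-9 - L))
p(U) = U³
V(X) = 1/(-64/9 + X) (V(X) = 1/((-64 - 7*0)/(9 + 0) + X) = 1/((-64 + 0)/9 + X) = 1/((⅑)*(-64) + X) = 1/(-64/9 + X))
V(1)*p(3) + 59 = (9/(-64 + 9*1))*3³ + 59 = (9/(-64 + 9))*27 + 59 = (9/(-55))*27 + 59 = (9*(-1/55))*27 + 59 = -9/55*27 + 59 = -243/55 + 59 = 3002/55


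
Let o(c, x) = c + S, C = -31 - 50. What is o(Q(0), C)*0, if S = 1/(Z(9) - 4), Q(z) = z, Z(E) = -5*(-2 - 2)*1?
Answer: 0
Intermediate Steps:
Z(E) = 20 (Z(E) = -5*(-4)*1 = 20*1 = 20)
C = -81
S = 1/16 (S = 1/(20 - 4) = 1/16 ≈ 0.062500)
o(c, x) = 1/16 + c (o(c, x) = c + 1/16 = 1/16 + c)
o(Q(0), C)*0 = (1/16 + 0)*0 = (1/16)*0 = 0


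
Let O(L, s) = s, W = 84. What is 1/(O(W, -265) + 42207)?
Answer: 1/41942 ≈ 2.3842e-5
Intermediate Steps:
1/(O(W, -265) + 42207) = 1/(-265 + 42207) = 1/41942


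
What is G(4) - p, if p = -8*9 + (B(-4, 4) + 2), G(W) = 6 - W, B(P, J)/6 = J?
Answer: 48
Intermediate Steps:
B(P, J) = 6*J
p = -46 (p = -8*9 + (6*4 + 2) = -72 + (24 + 2) = -72 + 26 = -46)
G(4) - p = (6 - 1*4) - 1*(-46) = (6 - 4) + 46 = 2 + 46 = 48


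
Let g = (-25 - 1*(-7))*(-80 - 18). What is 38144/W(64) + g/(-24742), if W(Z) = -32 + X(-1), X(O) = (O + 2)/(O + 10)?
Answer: -4247167950/3550477 ≈ -1196.2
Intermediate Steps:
X(O) = (2 + O)/(10 + O)
g = 1764 (g = (-25 + 7)*(-98) = -18*(-98) = 1764)
W(Z) = -287/9 (W(Z) = -32 + (2 - 1)/(10 - 1) = -32 + 1/9 = -32 + (⅑)*1 = -32 + ⅑ = -287/9)
38144/W(64) + g/(-24742) = 38144/(-287/9) + 1764/(-24742) = 38144*(-9/287) + 1764*(-1/24742) = -343296/287 - 882/12371 = -4247167950/3550477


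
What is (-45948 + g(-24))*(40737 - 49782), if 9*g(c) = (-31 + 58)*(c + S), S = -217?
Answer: 422139195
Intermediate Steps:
g(c) = -651 + 3*c (g(c) = ((-31 + 58)*(c - 217))/9 = (27*(-217 + c))/9 = (-5859 + 27*c)/9 = -651 + 3*c)
(-45948 + g(-24))*(40737 - 49782) = (-45948 + (-651 + 3*(-24)))*(40737 - 49782) = (-45948 + (-651 - 72))*(-9045) = (-45948 - 723)*(-9045) = -46671*(-9045) = 422139195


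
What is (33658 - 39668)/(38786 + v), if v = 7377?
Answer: -6010/46163 ≈ -0.13019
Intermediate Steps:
(33658 - 39668)/(38786 + v) = (33658 - 39668)/(38786 + 7377) = -6010/46163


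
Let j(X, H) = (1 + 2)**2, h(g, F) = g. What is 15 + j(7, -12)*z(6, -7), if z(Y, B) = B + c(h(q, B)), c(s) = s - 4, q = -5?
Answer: -129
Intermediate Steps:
c(s) = -4 + s
z(Y, B) = -9 + B (z(Y, B) = B + (-4 - 5) = B - 9 = -9 + B)
j(X, H) = 9 (j(X, H) = 3**2 = 9)
15 + j(7, -12)*z(6, -7) = 15 + 9*(-9 - 7) = 15 + 9*(-16) = 15 - 144 = -129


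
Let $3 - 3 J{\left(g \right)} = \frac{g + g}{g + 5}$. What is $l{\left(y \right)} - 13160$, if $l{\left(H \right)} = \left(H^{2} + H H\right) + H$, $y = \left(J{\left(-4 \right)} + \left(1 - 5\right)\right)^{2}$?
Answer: $- \frac{1065949}{81} \approx -13160.0$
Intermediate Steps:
$J{\left(g \right)} = 1 - \frac{2 g}{3 \left(5 + g\right)}$ ($J{\left(g \right)} = 1 - \frac{\left(g + g\right) \frac{1}{g + 5}}{3} = 1 - \frac{2 g \frac{1}{5 + g}}{3} = 1 - \frac{2 g}{3 \left(5 + g\right)}$)
$y = \frac{1}{9}$ ($y = \left(\frac{15 - 4}{3 \left(5 - 4\right)} + \left(1 - 5\right)\right)^{2} = \left(\frac{1}{3} \cdot 1^{-1} \cdot 11 + \left(1 - 5\right)\right)^{2} = \left(\frac{1}{3} \cdot 1 \cdot 11 - 4\right)^{2} = \left(\frac{11}{3} - 4\right)^{2} = \left(- \frac{1}{3}\right)^{2} = \frac{1}{9} \approx 0.11111$)
$l{\left(H \right)} = H + 2 H^{2}$ ($l{\left(H \right)} = \left(H^{2} + H^{2}\right) + H = 2 H^{2} + H = H + 2 H^{2}$)
$l{\left(y \right)} - 13160 = \frac{1 + 2 \cdot \frac{1}{9}}{9} - 13160 = \frac{1 + \frac{2}{9}}{9} - 13160 = \frac{1}{9} \cdot \frac{11}{9} - 13160 = \frac{11}{81} - 13160 = - \frac{1065949}{81}$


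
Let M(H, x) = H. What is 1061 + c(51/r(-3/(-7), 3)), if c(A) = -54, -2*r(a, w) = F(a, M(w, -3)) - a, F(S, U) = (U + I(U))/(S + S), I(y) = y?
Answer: 1007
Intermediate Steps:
F(S, U) = U/S (F(S, U) = (U + U)/(S + S) = (2*U)/((2*S)) = (2*U)*(1/(2*S)) = U/S)
r(a, w) = a/2 - w/(2*a) (r(a, w) = -(w/a - a)/2 = -(-a + w/a)/2 = a/2 - w/(2*a))
1061 + c(51/r(-3/(-7), 3)) = 1061 - 54 = 1007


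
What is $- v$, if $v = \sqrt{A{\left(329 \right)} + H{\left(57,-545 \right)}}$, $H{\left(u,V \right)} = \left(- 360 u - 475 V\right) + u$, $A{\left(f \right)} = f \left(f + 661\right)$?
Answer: $- 13 \sqrt{3338} \approx -751.08$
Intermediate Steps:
$A{\left(f \right)} = f \left(661 + f\right)$
$H{\left(u,V \right)} = - 475 V - 359 u$ ($H{\left(u,V \right)} = \left(- 475 V - 360 u\right) + u = - 475 V - 359 u$)
$v = 13 \sqrt{3338}$ ($v = \sqrt{329 \left(661 + 329\right) - -238412} = \sqrt{329 \cdot 990 + \left(258875 - 20463\right)} = \sqrt{325710 + 238412} = \sqrt{564122} = 13 \sqrt{3338} \approx 751.08$)
$- v = - 13 \sqrt{3338}$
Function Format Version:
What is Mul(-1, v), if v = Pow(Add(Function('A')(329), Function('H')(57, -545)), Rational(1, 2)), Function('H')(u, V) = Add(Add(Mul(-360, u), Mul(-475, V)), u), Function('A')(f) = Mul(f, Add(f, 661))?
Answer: Mul(-13, Pow(3338, Rational(1, 2))) ≈ -751.08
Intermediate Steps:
Function('A')(f) = Mul(f, Add(661, f))
Function('H')(u, V) = Add(Mul(-475, V), Mul(-359, u)) (Function('H')(u, V) = Add(Add(Mul(-475, V), Mul(-360, u)), u) = Add(Mul(-475, V), Mul(-359, u)))
v = Mul(13, Pow(3338, Rational(1, 2))) (v = Pow(Add(Mul(329, Add(661, 329)), Add(Mul(-475, -545), Mul(-359, 57))), Rational(1, 2)) = Pow(Add(Mul(329, 990), Add(258875, -20463)), Rational(1, 2)) = Pow(Add(325710, 238412), Rational(1, 2)) = Pow(564122, Rational(1, 2)) = Mul(13, Pow(3338, Rational(1, 2))) ≈ 751.08)
Mul(-1, v) = Mul(-1, Mul(13, Pow(3338, Rational(1, 2)))) = Mul(-13, Pow(3338, Rational(1, 2)))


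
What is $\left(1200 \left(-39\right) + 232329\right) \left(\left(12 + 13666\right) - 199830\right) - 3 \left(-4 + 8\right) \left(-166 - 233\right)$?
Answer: $-34536589620$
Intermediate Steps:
$\left(1200 \left(-39\right) + 232329\right) \left(\left(12 + 13666\right) - 199830\right) - 3 \left(-4 + 8\right) \left(-166 - 233\right) = \left(-46800 + 232329\right) \left(13678 - 199830\right) - 3 \cdot 4 \left(-399\right) = 185529 \left(-186152\right) - 12 \left(-399\right) = -34536594408 - -4788 = -34536594408 + 4788 = -34536589620$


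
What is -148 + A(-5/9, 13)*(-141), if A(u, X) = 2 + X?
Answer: -2263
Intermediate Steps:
-148 + A(-5/9, 13)*(-141) = -148 + (2 + 13)*(-141) = -148 + 15*(-141) = -148 - 2115 = -2263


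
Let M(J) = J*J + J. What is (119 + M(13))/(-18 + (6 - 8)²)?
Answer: -43/2 ≈ -21.500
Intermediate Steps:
M(J) = J + J² (M(J) = J² + J = J + J²)
(119 + M(13))/(-18 + (6 - 8)²) = (119 + 13*(1 + 13))/(-18 + (6 - 8)²) = (119 + 13*14)/(-18 + (-2)²) = (119 + 182)/(-18 + 4) = 301/(-14) = 301*(-1/14) = -43/2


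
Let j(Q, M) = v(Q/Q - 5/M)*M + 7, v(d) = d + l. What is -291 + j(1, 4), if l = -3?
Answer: -297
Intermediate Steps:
v(d) = -3 + d (v(d) = d - 3 = -3 + d)
j(Q, M) = 7 + M*(-2 - 5/M) (j(Q, M) = (-3 + (Q/Q - 5/M))*M + 7 = (-3 + (1 - 5/M))*M + 7 = (-2 - 5/M)*M + 7 = M*(-2 - 5/M) + 7 = 7 + M*(-2 - 5/M))
-291 + j(1, 4) = -291 + (2 - 2*4) = -291 + (2 - 8) = -291 - 6 = -297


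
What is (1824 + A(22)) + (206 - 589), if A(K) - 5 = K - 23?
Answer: 1445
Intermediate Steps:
A(K) = -18 + K (A(K) = 5 + (K - 23) = 5 + (-23 + K) = -18 + K)
(1824 + A(22)) + (206 - 589) = (1824 + (-18 + 22)) + (206 - 589) = (1824 + 4) - 383 = 1828 - 383 = 1445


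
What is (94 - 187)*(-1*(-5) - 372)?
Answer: 34131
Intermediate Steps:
(94 - 187)*(-1*(-5) - 372) = -93*(5 - 372) = -93*(-367) = 34131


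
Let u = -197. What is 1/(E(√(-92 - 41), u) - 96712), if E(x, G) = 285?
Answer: -1/96427 ≈ -1.0371e-5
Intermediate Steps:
1/(E(√(-92 - 41), u) - 96712) = 1/(285 - 96712) = 1/(-96427) = -1/96427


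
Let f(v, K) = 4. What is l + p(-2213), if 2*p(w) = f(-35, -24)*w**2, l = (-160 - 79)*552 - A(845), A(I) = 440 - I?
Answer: 9663215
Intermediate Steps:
l = -131523 (l = (-160 - 79)*552 - (440 - 1*845) = -239*552 - (440 - 845) = -131928 - 1*(-405) = -131928 + 405 = -131523)
p(w) = 2*w**2 (p(w) = (4*w**2)/2 = 2*w**2)
l + p(-2213) = -131523 + 2*(-2213)**2 = -131523 + 2*4897369 = -131523 + 9794738 = 9663215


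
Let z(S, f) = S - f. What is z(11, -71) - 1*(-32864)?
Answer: 32946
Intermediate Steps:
z(11, -71) - 1*(-32864) = (11 - 1*(-71)) - 1*(-32864) = (11 + 71) + 32864 = 82 + 32864 = 32946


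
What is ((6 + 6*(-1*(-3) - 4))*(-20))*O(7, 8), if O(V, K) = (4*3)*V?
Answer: 0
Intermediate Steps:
O(V, K) = 12*V
((6 + 6*(-1*(-3) - 4))*(-20))*O(7, 8) = ((6 + 6*(-1*(-3) - 4))*(-20))*(12*7) = ((6 + 6*(3 - 4))*(-20))*84 = ((6 + 6*(-1))*(-20))*84 = ((6 - 6)*(-20))*84 = (0*(-20))*84 = 0*84 = 0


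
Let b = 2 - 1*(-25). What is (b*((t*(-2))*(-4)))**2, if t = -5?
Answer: 1166400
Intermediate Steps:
b = 27 (b = 2 + 25 = 27)
(b*((t*(-2))*(-4)))**2 = (27*(-5*(-2)*(-4)))**2 = (27*(10*(-4)))**2 = (27*(-40))**2 = (-1080)**2 = 1166400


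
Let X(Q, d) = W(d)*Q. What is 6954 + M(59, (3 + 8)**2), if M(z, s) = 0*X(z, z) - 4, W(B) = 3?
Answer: 6950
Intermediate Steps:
X(Q, d) = 3*Q
M(z, s) = -4 (M(z, s) = 0*(3*z) - 4 = 0 - 4 = -4)
6954 + M(59, (3 + 8)**2) = 6954 - 4 = 6950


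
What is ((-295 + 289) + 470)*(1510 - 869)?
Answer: 297424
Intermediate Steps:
((-295 + 289) + 470)*(1510 - 869) = (-6 + 470)*641 = 464*641 = 297424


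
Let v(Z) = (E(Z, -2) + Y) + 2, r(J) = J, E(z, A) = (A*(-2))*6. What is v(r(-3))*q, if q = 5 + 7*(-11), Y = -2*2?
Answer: -1584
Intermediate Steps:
E(z, A) = -12*A (E(z, A) = -2*A*6 = -12*A)
Y = -4
v(Z) = 22 (v(Z) = (-12*(-2) - 4) + 2 = (24 - 4) + 2 = 20 + 2 = 22)
q = -72 (q = 5 - 77 = -72)
v(r(-3))*q = 22*(-72) = -1584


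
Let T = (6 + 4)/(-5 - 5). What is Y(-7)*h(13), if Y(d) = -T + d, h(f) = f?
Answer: -78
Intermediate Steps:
T = -1 (T = 10/(-10) = 10*(-1/10) = -1)
Y(d) = 1 + d (Y(d) = -1*(-1) + d = 1 + d)
Y(-7)*h(13) = (1 - 7)*13 = -6*13 = -78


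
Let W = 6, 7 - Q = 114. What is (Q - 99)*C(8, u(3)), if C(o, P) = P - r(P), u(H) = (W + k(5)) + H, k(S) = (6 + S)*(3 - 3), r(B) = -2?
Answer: -2266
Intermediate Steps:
Q = -107 (Q = 7 - 1*114 = 7 - 114 = -107)
k(S) = 0 (k(S) = (6 + S)*0 = 0)
u(H) = 6 + H (u(H) = (6 + 0) + H = 6 + H)
C(o, P) = 2 + P (C(o, P) = P - 1*(-2) = P + 2 = 2 + P)
(Q - 99)*C(8, u(3)) = (-107 - 99)*(2 + (6 + 3)) = -206*(2 + 9) = -206*11 = -2266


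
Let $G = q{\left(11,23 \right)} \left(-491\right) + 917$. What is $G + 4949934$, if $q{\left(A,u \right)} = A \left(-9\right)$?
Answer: $4999460$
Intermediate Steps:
$q{\left(A,u \right)} = - 9 A$
$G = 49526$ ($G = \left(-9\right) 11 \left(-491\right) + 917 = \left(-99\right) \left(-491\right) + 917 = 48609 + 917 = 49526$)
$G + 4949934 = 49526 + 4949934 = 4999460$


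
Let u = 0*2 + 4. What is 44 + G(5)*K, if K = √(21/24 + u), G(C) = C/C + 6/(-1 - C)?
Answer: 44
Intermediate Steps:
G(C) = 1 + 6/(-1 - C)
u = 4 (u = 0 + 4 = 4)
K = √78/4 (K = √(21/24 + 4) = √(21*(1/24) + 4) = √(7/8 + 4) = √(39/8) = √78/4 ≈ 2.2079)
44 + G(5)*K = 44 + ((-5 + 5)/(1 + 5))*(√78/4) = 44 + (0/6)*(√78/4) = 44 + ((⅙)*0)*(√78/4) = 44 + 0*(√78/4) = 44 + 0 = 44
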